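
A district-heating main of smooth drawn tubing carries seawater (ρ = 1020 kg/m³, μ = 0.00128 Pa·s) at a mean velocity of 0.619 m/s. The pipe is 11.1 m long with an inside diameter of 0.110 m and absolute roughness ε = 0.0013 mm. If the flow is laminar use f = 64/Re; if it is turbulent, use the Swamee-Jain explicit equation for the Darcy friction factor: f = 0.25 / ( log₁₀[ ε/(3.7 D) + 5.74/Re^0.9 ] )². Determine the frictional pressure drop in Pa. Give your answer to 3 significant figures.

Reynolds number Re = ρVD/μ = 1020 · 0.619 · 0.11 / 0.00128 = 5.426e+04.
Re > 4000 → turbulent. Relative roughness ε/D = 1.3e-06/0.11 = 1.18e-05. Swamee-Jain: f = 0.25/(log₁₀[1.18e-05/3.7 + 5.74/5.426e+04^0.9])² = 0.25/(log₁₀[3.19e-06 + 0.000315])² = 0.25/(-3.498)² = 0.02043.
Darcy-Weisbach: ΔP = f(L/D)(ρV²/2) = 0.02043·(11.1/0.11)·(1020·0.619²/2) = 0.02043·100.9·195.4 = 402.9 Pa.

ΔP ≈ 403 Pa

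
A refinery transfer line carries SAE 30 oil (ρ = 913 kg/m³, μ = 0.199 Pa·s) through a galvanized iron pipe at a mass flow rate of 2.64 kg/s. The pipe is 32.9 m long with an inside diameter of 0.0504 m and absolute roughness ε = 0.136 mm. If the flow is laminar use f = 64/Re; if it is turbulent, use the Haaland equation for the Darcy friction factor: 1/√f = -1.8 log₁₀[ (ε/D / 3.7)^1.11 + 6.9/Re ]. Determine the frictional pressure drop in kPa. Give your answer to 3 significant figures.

ΔP ≈ 120 kPa

A = πD²/4 = π(0.0504)²/4 = 0.001995 m²; mean velocity V = ṁ/(ρA) = 2.64/(913 · 0.001995) = 1.449 m/s.
Reynolds number Re = ρVD/μ = 913 · 1.449 · 0.0504 / 0.199 = 335.1.
Re < 2300 → laminar flow, so f = 64/Re = 64/335.1 = 0.191 (the turbulent correlation is not needed).
Darcy-Weisbach: ΔP = f(L/D)(ρV²/2) = 0.191·(32.9/0.0504)·(913·1.449²/2) = 0.191·652.8·959 = 1.195e+05 Pa.
ΔP = 1.195e+05 Pa = 120 kPa.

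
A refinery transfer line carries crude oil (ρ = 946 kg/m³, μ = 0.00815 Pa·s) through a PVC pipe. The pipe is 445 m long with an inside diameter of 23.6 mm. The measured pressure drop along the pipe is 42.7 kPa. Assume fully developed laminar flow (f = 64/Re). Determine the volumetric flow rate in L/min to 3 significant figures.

Q ≈ 5.38 L/min

For laminar flow, f = 64/Re with Re = ρVD/μ, so Darcy-Weisbach reduces to ΔP = 32μLV/D². Solving for V: V = ΔP·D²/(32μL) = 4.27e+04·(0.0236)²/(32·0.00815·445) = 0.2049 m/s.
Check: Re = ρVD/μ = 946·0.2049·0.0236/0.00815 = 561.3 < 2300, so the laminar assumption holds.
Q = V·A = 0.2049·(π/4·0.0236²) = 8.964e-05 m³/s = 5.38 L/min.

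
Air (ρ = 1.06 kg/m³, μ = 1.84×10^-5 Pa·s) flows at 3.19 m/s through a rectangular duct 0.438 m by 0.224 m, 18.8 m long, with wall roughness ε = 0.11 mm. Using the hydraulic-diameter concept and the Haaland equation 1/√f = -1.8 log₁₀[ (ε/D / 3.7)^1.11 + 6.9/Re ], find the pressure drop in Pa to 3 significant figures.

ΔP ≈ 7.36 Pa

Hydraulic diameter D_h = 4A/P = 4·(0.438·0.224)/(2·(0.438+0.224)) = 0.3924/1.324 = 0.2964 m.
Re = ρVD_h/μ = 1.06·3.19·0.2964/1.84e-05 = 5.447e+04.
ε/D_h = 0.00011/0.2964 = 0.000371; Haaland gives 1/√f = -1.8 log₁₀[3.64e-05+0.000127] = 6.818, so f = 0.02151.
ΔP = f(L/D_h)(ρV²/2) = 0.02151·18.8/0.2964·5.393 = 7.36 Pa.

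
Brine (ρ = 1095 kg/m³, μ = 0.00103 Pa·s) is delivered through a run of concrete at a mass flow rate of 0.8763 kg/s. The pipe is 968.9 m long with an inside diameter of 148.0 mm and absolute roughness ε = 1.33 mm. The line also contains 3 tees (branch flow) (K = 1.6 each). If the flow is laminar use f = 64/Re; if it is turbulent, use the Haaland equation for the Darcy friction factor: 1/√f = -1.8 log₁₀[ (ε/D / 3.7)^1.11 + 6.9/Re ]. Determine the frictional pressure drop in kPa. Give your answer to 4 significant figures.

ΔP ≈ 0.3444 kPa

A = πD²/4 = π(0.148)²/4 = 0.0172 m²; mean velocity V = ṁ/(ρA) = 0.8763/(1095 · 0.0172) = 0.04652 m/s.
Reynolds number Re = ρVD/μ = 1095 · 0.04652 · 0.148 / 0.00103 = 7319.
Re > 4000 → turbulent. Relative roughness ε/D = 0.00133/0.148 = 0.00899. Haaland: 1/√f = -1.8 log₁₀[(0.00899/3.7)^1.11 + 6.9/7319] = -1.8 log₁₀[0.00125 + 0.000943] = 4.785, so f = 0.04367.
Total minor-loss coefficient ΣK = 3·1.6 = 4.8.
ΔP = [f·L/D + ΣK]·(ρV²/2) = [0.04367·968.9/0.148 + 4.8]·(1095·0.04652²/2) = [285.9 + 4.8]·1.185 = 344.4 Pa.
ΔP = 344.4 Pa = 0.3444 kPa.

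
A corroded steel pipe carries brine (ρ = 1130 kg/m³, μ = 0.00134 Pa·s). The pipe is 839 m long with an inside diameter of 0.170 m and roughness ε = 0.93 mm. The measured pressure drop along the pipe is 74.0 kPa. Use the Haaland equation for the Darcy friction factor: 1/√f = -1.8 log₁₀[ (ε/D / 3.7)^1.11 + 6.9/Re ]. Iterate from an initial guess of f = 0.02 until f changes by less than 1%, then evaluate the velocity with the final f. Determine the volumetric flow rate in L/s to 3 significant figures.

Q ≈ 20.7 L/s

Rearranging Darcy-Weisbach: V = √(2·ΔP·D/(f·L·ρ)). With ε/D = 0.00093/0.17 = 0.00547, iterate starting from f = 0.02:
  f = 0.02 → V = √(2·7.4e+04·0.17/(0.02·839·1130)) = 1.152 m/s; Re = ρVD/μ = 1.651e+05; f → 0.03177
  f = 0.03177 → V = 0.914 m/s; Re = 1.31e+05; f → 0.03189
Converged (Δf/f < 1%). With the final f = 0.03189: V = √(2·7.4e+04·0.17/(0.03189·839·1130)) = 0.9122 m/s.
Q = V·A = 0.9122·(π/4·0.17²) = 0.02071 m³/s = 20.7 L/s.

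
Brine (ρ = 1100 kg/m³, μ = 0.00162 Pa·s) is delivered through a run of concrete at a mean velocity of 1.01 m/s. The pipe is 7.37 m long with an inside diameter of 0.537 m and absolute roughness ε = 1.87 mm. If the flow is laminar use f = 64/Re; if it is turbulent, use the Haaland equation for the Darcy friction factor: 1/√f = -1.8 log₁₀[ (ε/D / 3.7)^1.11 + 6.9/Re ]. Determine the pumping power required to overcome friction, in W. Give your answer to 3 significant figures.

P ≈ 48.7 W

Reynolds number Re = ρVD/μ = 1100 · 1.01 · 0.537 / 0.00162 = 3.683e+05.
Re > 4000 → turbulent. Relative roughness ε/D = 0.00187/0.537 = 0.00348. Haaland: 1/√f = -1.8 log₁₀[(0.00348/3.7)^1.11 + 6.9/3.683e+05] = -1.8 log₁₀[0.000437 + 1.87e-05] = 6.014, so f = 0.02765.
Darcy-Weisbach: ΔP = f(L/D)(ρV²/2) = 0.02765·(7.37/0.537)·(1100·1.01²/2) = 0.02765·13.72·561.1 = 212.9 Pa.
Q = V·A = 1.01·0.2265 = 0.2287 m³/s.
Pumping power P = QΔP = 0.2287·212.9 = 48.70 W = 48.7 W.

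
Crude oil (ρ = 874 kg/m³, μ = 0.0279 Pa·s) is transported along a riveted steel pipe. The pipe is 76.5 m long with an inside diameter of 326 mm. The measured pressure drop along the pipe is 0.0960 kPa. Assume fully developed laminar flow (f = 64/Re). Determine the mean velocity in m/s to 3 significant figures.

For laminar flow, f = 64/Re with Re = ρVD/μ, so Darcy-Weisbach reduces to ΔP = 32μLV/D². Solving for V: V = ΔP·D²/(32μL) = 96·(0.326)²/(32·0.0279·76.5) = 0.1494 m/s.
Check: Re = ρVD/μ = 874·0.1494·0.326/0.0279 = 1526 < 2300, so the laminar assumption holds.

V ≈ 0.149 m/s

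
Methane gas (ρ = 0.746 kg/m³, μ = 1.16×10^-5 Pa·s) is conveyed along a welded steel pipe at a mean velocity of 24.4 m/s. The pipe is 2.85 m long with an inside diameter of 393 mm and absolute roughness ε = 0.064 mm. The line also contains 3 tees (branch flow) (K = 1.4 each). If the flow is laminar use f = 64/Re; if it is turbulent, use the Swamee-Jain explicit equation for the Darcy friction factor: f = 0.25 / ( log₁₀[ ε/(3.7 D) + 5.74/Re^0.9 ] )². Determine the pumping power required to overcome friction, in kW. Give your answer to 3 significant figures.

Reynolds number Re = ρVD/μ = 0.746 · 24.4 · 0.393 / 1.16e-05 = 6.167e+05.
Re > 4000 → turbulent. Relative roughness ε/D = 6.4e-05/0.393 = 0.000163. Swamee-Jain: f = 0.25/(log₁₀[0.000163/3.7 + 5.74/6.167e+05^0.9])² = 0.25/(log₁₀[4.4e-05 + 3.53e-05])² = 0.25/(-4.101)² = 0.01487.
Total minor-loss coefficient ΣK = 3·1.4 = 4.2.
ΔP = [f·L/D + ΣK]·(ρV²/2) = [0.01487·2.85/0.393 + 4.2]·(0.746·24.4²/2) = [0.1078 + 4.2]·222.1 = 956.6 Pa.
Q = V·A = 24.4·0.1213 = 2.96 m³/s.
Pumping power P = QΔP = 2.96·956.6 = 2831 W = 2.83 kW.

P ≈ 2.83 kW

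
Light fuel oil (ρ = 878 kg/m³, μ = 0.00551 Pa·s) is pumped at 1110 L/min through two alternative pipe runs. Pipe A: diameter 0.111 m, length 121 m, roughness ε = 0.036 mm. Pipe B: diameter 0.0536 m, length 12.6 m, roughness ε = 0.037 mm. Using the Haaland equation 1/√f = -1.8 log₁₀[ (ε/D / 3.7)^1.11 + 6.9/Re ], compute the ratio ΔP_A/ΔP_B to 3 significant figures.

Pipe A: V = Q/A = 0.0185/0.009677 = 1.912 m/s; Re = 3.381e+04; ε/D = 0.000324; Haaland → f = 0.02345; ΔP_A = f(L/D)(ρV²/2) = 4.101e+04 Pa.
Pipe B: V = Q/A = 0.0185/0.002256 = 8.199 m/s; Re = 7.003e+04; ε/D = 0.00069; Haaland → f = 0.02175; ΔP_B = f(L/D)(ρV²/2) = 1.509e+05 Pa.
ΔP_A/ΔP_B = 4.101e+04/1.509e+05 = 0.272.

ΔP_A/ΔP_B ≈ 0.272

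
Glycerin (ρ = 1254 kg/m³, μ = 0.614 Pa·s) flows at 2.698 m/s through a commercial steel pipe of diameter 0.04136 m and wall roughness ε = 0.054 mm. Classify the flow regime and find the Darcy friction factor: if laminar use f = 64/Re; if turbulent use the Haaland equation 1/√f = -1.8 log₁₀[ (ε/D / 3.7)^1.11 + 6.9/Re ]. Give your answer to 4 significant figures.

f ≈ 0.2808

Re = ρVD/μ = 1254·2.698·0.04136/0.614 = 227.9.
Re < 2300 → laminar, so f = 64/Re = 0.2808 (roughness is irrelevant in laminar flow).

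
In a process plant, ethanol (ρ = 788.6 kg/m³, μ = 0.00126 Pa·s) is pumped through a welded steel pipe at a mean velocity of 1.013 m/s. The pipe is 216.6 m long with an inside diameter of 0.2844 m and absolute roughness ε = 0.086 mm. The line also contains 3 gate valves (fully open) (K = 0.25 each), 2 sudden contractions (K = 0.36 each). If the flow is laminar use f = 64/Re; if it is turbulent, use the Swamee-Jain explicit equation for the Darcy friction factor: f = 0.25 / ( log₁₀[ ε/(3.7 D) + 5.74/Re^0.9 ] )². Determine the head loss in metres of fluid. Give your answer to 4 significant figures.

h_f ≈ 0.7947 m

Reynolds number Re = ρVD/μ = 788.6 · 1.013 · 0.2844 / 0.00126 = 1.803e+05.
Re > 4000 → turbulent. Relative roughness ε/D = 8.6e-05/0.2844 = 0.000302. Swamee-Jain: f = 0.25/(log₁₀[0.000302/3.7 + 5.74/1.803e+05^0.9])² = 0.25/(log₁₀[8.17e-05 + 0.000107])² = 0.25/(-3.725)² = 0.01802.
Total minor-loss coefficient ΣK = 3·0.25 + 2·0.36 = 1.47.
ΔP = [f·L/D + ΣK]·(ρV²/2) = [0.01802·216.6/0.2844 + 1.47]·(788.6·1.013²/2) = [13.72 + 1.47]·404.6 = 6148 Pa.
Head loss h_f = ΔP/(ρg) = 6148/(788.6·9.81) = 0.7947 m.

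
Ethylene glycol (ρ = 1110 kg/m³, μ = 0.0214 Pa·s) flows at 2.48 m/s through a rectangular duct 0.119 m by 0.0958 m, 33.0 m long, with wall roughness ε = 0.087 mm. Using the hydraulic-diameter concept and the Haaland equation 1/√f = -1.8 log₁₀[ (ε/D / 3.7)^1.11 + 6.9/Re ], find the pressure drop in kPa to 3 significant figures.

Hydraulic diameter D_h = 4A/P = 4·(0.119·0.0958)/(2·(0.119+0.0958)) = 0.0456/0.4296 = 0.1061 m.
Re = ρVD_h/μ = 1110·2.48·0.1061/0.0214 = 1.365e+04.
ε/D_h = 8.7e-05/0.1061 = 0.00082; Haaland gives 1/√f = -1.8 log₁₀[8.78e-05+0.000505] = 5.808, so f = 0.02964.
ΔP = f(L/D_h)(ρV²/2) = 0.02964·33/0.1061·3413 = 3.146e+04 Pa.
ΔP = 31.5 kPa.

ΔP ≈ 31.5 kPa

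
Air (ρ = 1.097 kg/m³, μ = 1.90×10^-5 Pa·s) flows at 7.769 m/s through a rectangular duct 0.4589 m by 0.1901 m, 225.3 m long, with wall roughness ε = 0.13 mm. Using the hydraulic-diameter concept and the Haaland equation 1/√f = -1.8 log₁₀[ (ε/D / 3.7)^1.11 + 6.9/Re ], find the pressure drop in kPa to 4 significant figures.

ΔP ≈ 0.5421 kPa

Hydraulic diameter D_h = 4A/P = 4·(0.4589·0.1901)/(2·(0.4589+0.1901)) = 0.3489/1.298 = 0.2688 m.
Re = ρVD_h/μ = 1.097·7.769·0.2688/1.9e-05 = 1.206e+05.
ε/D_h = 0.00013/0.2688 = 0.000484; Haaland gives 1/√f = -1.8 log₁₀[4.89e-05+5.72e-05] = 7.154, so f = 0.01954.
ΔP = f(L/D_h)(ρV²/2) = 0.01954·225.3/0.2688·33.11 = 542.1 Pa.
ΔP = 0.5421 kPa.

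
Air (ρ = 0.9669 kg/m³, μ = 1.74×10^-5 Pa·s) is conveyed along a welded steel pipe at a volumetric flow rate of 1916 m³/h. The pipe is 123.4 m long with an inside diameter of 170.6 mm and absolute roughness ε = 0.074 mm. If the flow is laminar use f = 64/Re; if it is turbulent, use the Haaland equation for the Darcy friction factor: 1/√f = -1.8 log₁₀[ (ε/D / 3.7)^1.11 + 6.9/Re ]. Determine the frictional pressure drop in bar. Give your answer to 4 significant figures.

ΔP ≈ 0.03435 bar

Q = 1916 m³/h = 1916/3600 = 0.5322 m³/s.
Cross-sectional area A = πD²/4 = π(0.1706)²/4 = 0.02286 m²; mean velocity V = Q/A = 0.5322/0.02286 = 23.28 m/s.
Reynolds number Re = ρVD/μ = 0.9669 · 23.28 · 0.1706 / 1.74e-05 = 2.207e+05.
Re > 4000 → turbulent. Relative roughness ε/D = 7.4e-05/0.1706 = 0.000434. Haaland: 1/√f = -1.8 log₁₀[(0.000434/3.7)^1.11 + 6.9/2.207e+05] = -1.8 log₁₀[4.33e-05 + 3.13e-05] = 7.429, so f = 0.01812.
Darcy-Weisbach: ΔP = f(L/D)(ρV²/2) = 0.01812·(123.4/0.1706)·(0.9669·23.28²/2) = 0.01812·723.3·262.1 = 3435 Pa.
ΔP = 3435 Pa = 0.03435 bar.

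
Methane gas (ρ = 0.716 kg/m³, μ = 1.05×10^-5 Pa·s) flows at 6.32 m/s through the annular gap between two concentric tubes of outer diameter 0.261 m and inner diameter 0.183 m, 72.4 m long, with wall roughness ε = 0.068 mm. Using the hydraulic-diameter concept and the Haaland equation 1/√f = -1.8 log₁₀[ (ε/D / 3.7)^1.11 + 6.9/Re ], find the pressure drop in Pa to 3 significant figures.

ΔP ≈ 330 Pa

Hydraulic diameter D_h = 4A/P = D_o - D_i = 0.261 - 0.183 = 0.078 m.
Re = ρVD_h/μ = 0.716·6.32·0.078/1.05e-05 = 3.362e+04.
ε/D_h = 6.8e-05/0.078 = 0.000872; Haaland gives 1/√f = -1.8 log₁₀[9.4e-05+0.000205] = 6.343, so f = 0.02485.
ΔP = f(L/D_h)(ρV²/2) = 0.02485·72.4/0.078·14.3 = 329.9 Pa.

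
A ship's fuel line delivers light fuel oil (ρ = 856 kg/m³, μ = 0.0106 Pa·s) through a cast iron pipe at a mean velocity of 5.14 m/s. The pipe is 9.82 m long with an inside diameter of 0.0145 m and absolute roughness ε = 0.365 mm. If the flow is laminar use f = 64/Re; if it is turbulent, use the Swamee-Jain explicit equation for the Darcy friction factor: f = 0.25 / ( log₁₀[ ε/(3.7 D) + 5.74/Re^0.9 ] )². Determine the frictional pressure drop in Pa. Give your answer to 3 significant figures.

Reynolds number Re = ρVD/μ = 856 · 5.14 · 0.0145 / 0.0106 = 6019.
Re > 4000 → turbulent. Relative roughness ε/D = 0.000365/0.0145 = 0.0252. Swamee-Jain: f = 0.25/(log₁₀[0.0252/3.7 + 5.74/6019^0.9])² = 0.25/(log₁₀[0.0068 + 0.00228])² = 0.25/(-2.042)² = 0.05996.
Darcy-Weisbach: ΔP = f(L/D)(ρV²/2) = 0.05996·(9.82/0.0145)·(856·5.14²/2) = 0.05996·677.2·1.131e+04 = 4.592e+05 Pa.

ΔP ≈ 459000 Pa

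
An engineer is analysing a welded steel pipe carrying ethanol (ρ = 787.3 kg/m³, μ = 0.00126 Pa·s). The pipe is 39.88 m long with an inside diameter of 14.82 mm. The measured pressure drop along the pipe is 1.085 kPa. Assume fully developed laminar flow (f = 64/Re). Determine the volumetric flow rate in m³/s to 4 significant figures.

For laminar flow, f = 64/Re with Re = ρVD/μ, so Darcy-Weisbach reduces to ΔP = 32μLV/D². Solving for V: V = ΔP·D²/(32μL) = 1085·(0.01482)²/(32·0.00126·39.88) = 0.1482 m/s.
Check: Re = ρVD/μ = 787.3·0.1482·0.01482/0.00126 = 1372 < 2300, so the laminar assumption holds.
Q = V·A = 0.1482·(π/4·0.01482²) = 2.556e-05 m³/s = 2.556×10^-5 m³/s.

Q ≈ 2.556×10^-5 m³/s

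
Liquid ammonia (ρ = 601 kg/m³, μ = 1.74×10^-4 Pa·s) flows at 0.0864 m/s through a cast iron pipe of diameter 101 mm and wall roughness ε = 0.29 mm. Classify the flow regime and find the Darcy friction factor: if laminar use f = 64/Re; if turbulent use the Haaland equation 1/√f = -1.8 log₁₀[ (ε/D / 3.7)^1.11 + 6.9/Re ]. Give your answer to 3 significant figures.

Re = ρVD/μ = 601·0.0864·0.101/0.000174 = 3.014e+04.
Re > 4000 → turbulent. ε/D = 0.00029/0.101 = 0.00287; Haaland: 1/√f = -1.8 log₁₀[0.000353 + 0.000229] = 5.823, so f = 0.02949.

f ≈ 0.0295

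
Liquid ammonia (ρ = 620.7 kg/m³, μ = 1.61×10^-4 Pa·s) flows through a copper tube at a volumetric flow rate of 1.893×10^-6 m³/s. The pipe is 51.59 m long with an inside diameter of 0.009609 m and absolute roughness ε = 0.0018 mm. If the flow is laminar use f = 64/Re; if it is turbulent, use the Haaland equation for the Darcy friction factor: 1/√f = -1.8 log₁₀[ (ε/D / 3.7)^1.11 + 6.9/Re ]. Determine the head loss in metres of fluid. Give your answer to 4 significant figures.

Cross-sectional area A = πD²/4 = π(0.009609)²/4 = 7.252e-05 m²; mean velocity V = Q/A = 1.893e-06/7.252e-05 = 0.0261 m/s.
Reynolds number Re = ρVD/μ = 620.7 · 0.0261 · 0.009609 / 0.000161 = 967.
Re < 2300 → laminar flow, so f = 64/Re = 64/967 = 0.06618 (the turbulent correlation is not needed).
Darcy-Weisbach: ΔP = f(L/D)(ρV²/2) = 0.06618·(51.59/0.009609)·(620.7·0.0261²/2) = 0.06618·5369·0.2115 = 75.14 Pa.
Head loss h_f = ΔP/(ρg) = 75.14/(620.7·9.81) = 0.01234 m.

h_f ≈ 0.01234 m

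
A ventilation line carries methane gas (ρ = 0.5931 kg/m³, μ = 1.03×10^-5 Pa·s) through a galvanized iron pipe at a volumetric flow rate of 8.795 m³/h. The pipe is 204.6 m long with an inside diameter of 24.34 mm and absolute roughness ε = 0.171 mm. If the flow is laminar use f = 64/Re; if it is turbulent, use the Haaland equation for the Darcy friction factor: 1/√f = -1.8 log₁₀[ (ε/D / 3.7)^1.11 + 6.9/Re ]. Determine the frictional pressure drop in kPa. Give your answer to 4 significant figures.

ΔP ≈ 2.860 kPa

Q = 8.795 m³/h = 8.795/3600 = 0.002443 m³/s.
Cross-sectional area A = πD²/4 = π(0.02434)²/4 = 0.0004653 m²; mean velocity V = Q/A = 0.002443/0.0004653 = 5.251 m/s.
Reynolds number Re = ρVD/μ = 0.5931 · 5.251 · 0.02434 / 1.03e-05 = 7359.
Re > 4000 → turbulent. Relative roughness ε/D = 0.000171/0.02434 = 0.00703. Haaland: 1/√f = -1.8 log₁₀[(0.00703/3.7)^1.11 + 6.9/7359] = -1.8 log₁₀[0.000953 + 0.000938] = 4.902, so f = 0.04161.
Darcy-Weisbach: ΔP = f(L/D)(ρV²/2) = 0.04161·(204.6/0.02434)·(0.5931·5.251²/2) = 0.04161·8406·8.175 = 2860 Pa.
ΔP = 2860 Pa = 2.860 kPa.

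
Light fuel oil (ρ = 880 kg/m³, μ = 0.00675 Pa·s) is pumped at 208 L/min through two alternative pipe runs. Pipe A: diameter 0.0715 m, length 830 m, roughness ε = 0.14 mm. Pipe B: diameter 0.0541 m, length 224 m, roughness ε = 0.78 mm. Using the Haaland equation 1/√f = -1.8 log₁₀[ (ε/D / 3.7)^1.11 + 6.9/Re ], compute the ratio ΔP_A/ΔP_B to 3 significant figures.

ΔP_A/ΔP_B ≈ 0.685

Pipe A: V = Q/A = 0.003467/0.004015 = 0.8634 m/s; Re = 8048; ε/D = 0.00196; Haaland → f = 0.03515; ΔP_A = f(L/D)(ρV²/2) = 1.338e+05 Pa.
Pipe B: V = Q/A = 0.003467/0.002299 = 1.508 m/s; Re = 1.064e+04; ε/D = 0.0144; Haaland → f = 0.04716; ΔP_B = f(L/D)(ρV²/2) = 1.954e+05 Pa.
ΔP_A/ΔP_B = 1.338e+05/1.954e+05 = 0.685.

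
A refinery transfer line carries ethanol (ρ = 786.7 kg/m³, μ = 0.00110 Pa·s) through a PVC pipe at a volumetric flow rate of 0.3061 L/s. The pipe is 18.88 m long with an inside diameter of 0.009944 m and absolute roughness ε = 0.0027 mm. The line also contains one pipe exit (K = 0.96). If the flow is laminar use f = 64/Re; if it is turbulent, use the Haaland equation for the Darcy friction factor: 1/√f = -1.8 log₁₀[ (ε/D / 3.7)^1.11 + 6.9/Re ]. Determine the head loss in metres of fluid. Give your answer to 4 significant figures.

h_f ≈ 37.26 m

Q = 0.3061 L/s = 0.3061/1000 = 0.0003061 m³/s.
Cross-sectional area A = πD²/4 = π(0.009944)²/4 = 7.766e-05 m²; mean velocity V = Q/A = 0.0003061/7.766e-05 = 3.941 m/s.
Reynolds number Re = ρVD/μ = 786.7 · 3.941 · 0.009944 / 0.0011 = 2.803e+04.
Re > 4000 → turbulent. Relative roughness ε/D = 2.7e-06/0.009944 = 0.000272. Haaland: 1/√f = -1.8 log₁₀[(0.000272/3.7)^1.11 + 6.9/2.803e+04] = -1.8 log₁₀[2.58e-05 + 0.000246] = 6.418, so f = 0.02428.
Total minor-loss coefficient ΣK = 1·0.96 = 0.96.
ΔP = [f·L/D + ΣK]·(ρV²/2) = [0.02428·18.88/0.009944 + 0.96]·(786.7·3.941²/2) = [46.09 + 0.96]·6111 = 2.875e+05 Pa.
Head loss h_f = ΔP/(ρg) = 2.875e+05/(786.7·9.81) = 37.26 m.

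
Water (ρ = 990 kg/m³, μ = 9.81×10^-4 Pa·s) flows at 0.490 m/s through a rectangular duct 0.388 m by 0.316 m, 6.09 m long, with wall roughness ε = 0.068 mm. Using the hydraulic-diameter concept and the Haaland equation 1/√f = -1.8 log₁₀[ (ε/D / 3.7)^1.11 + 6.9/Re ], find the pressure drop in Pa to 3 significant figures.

Hydraulic diameter D_h = 4A/P = 4·(0.388·0.316)/(2·(0.388+0.316)) = 0.4904/1.408 = 0.3483 m.
Re = ρVD_h/μ = 990·0.49·0.3483/0.000981 = 1.722e+05.
ε/D_h = 6.8e-05/0.3483 = 0.000195; Haaland gives 1/√f = -1.8 log₁₀[1.79e-05+4.01e-05] = 7.627, so f = 0.01719.
ΔP = f(L/D_h)(ρV²/2) = 0.01719·6.09/0.3483·118.8 = 35.72 Pa.

ΔP ≈ 35.7 Pa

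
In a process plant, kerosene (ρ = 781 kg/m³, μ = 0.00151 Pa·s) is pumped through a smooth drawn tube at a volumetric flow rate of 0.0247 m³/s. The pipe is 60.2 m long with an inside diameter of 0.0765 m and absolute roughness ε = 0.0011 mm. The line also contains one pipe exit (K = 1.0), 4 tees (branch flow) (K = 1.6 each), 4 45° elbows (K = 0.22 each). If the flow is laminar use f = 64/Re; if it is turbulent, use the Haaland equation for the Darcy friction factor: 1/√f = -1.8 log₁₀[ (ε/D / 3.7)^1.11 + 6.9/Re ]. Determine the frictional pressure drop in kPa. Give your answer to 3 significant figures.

ΔP ≈ 230 kPa

Cross-sectional area A = πD²/4 = π(0.0765)²/4 = 0.004596 m²; mean velocity V = Q/A = 0.0247/0.004596 = 5.374 m/s.
Reynolds number Re = ρVD/μ = 781 · 5.374 · 0.0765 / 0.00151 = 2.126e+05.
Re > 4000 → turbulent. Relative roughness ε/D = 1.1e-06/0.0765 = 1.44e-05. Haaland: 1/√f = -1.8 log₁₀[(1.44e-05/3.7)^1.11 + 6.9/2.126e+05] = -1.8 log₁₀[9.87e-07 + 3.25e-05] = 8.056, so f = 0.01541.
Total minor-loss coefficient ΣK = 1·1 + 4·1.6 + 4·0.22 = 8.28.
ΔP = [f·L/D + ΣK]·(ρV²/2) = [0.01541·60.2/0.0765 + 8.28]·(781·5.374²/2) = [12.12 + 8.28]·1.128e+04 = 2.301e+05 Pa.
ΔP = 2.301e+05 Pa = 230 kPa.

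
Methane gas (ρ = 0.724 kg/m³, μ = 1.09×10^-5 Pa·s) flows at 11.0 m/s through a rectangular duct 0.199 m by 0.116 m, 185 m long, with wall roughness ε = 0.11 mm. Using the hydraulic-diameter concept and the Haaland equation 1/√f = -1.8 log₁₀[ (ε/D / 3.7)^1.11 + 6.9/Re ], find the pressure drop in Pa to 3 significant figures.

ΔP ≈ 1160 Pa

Hydraulic diameter D_h = 4A/P = 4·(0.199·0.116)/(2·(0.199+0.116)) = 0.09234/0.63 = 0.1466 m.
Re = ρVD_h/μ = 0.724·11·0.1466/1.09e-05 = 1.071e+05.
ε/D_h = 0.00011/0.1466 = 0.000751; Haaland gives 1/√f = -1.8 log₁₀[7.96e-05+6.44e-05] = 6.915, so f = 0.02091.
ΔP = f(L/D_h)(ρV²/2) = 0.02091·185/0.1466·43.8 = 1156 Pa.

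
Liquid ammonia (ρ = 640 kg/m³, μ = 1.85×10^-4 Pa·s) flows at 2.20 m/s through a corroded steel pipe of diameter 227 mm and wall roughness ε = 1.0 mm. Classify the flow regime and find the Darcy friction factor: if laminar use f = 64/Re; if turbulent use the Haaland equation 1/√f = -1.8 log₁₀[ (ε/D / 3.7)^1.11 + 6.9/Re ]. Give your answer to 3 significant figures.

f ≈ 0.0293

Re = ρVD/μ = 640·2.2·0.227/0.000185 = 1.728e+06.
Re > 4000 → turbulent. ε/D = 0.001/0.227 = 0.00441; Haaland: 1/√f = -1.8 log₁₀[0.000568 + 3.99e-06] = 5.837, so f = 0.02935.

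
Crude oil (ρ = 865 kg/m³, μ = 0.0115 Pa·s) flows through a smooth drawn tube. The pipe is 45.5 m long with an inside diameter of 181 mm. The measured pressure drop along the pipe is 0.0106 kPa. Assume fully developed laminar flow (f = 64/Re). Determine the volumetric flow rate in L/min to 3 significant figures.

Q ≈ 32.0 L/min

For laminar flow, f = 64/Re with Re = ρVD/μ, so Darcy-Weisbach reduces to ΔP = 32μLV/D². Solving for V: V = ΔP·D²/(32μL) = 10.6·(0.181)²/(32·0.0115·45.5) = 0.02074 m/s.
Check: Re = ρVD/μ = 865·0.02074·0.181/0.0115 = 282.4 < 2300, so the laminar assumption holds.
Q = V·A = 0.02074·(π/4·0.181²) = 0.0005336 m³/s = 32.0 L/min.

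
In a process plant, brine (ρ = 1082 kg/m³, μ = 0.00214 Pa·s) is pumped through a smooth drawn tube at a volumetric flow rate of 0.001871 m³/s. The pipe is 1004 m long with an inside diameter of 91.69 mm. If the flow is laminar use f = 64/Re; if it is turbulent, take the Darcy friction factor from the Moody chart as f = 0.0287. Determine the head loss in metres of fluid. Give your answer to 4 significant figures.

Cross-sectional area A = πD²/4 = π(0.09169)²/4 = 0.006603 m²; mean velocity V = Q/A = 0.001871/0.006603 = 0.2834 m/s.
Reynolds number Re = ρVD/μ = 1082 · 0.2834 · 0.09169 / 0.00214 = 1.314e+04.
Re > 4000 → turbulent; use the Moody-chart value f = 0.0287.
Darcy-Weisbach: ΔP = f(L/D)(ρV²/2) = 0.0287·(1004/0.09169)·(1082·0.2834²/2) = 0.0287·1.095e+04·43.44 = 1.365e+04 Pa.
Head loss h_f = ΔP/(ρg) = 1.365e+04/(1082·9.81) = 1.286 m.

h_f ≈ 1.286 m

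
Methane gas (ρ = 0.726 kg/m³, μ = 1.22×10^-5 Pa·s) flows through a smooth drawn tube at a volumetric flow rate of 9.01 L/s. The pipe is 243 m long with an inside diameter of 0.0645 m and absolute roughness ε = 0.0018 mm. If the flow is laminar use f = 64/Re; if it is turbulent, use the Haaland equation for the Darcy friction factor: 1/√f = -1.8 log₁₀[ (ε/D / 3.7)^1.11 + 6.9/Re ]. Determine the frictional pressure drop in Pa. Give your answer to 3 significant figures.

ΔP ≈ 317 Pa

Q = 9.01 L/s = 9.01/1000 = 0.00901 m³/s.
Cross-sectional area A = πD²/4 = π(0.0645)²/4 = 0.003267 m²; mean velocity V = Q/A = 0.00901/0.003267 = 2.757 m/s.
Reynolds number Re = ρVD/μ = 0.726 · 2.757 · 0.0645 / 1.22e-05 = 1.058e+04.
Re > 4000 → turbulent. Relative roughness ε/D = 1.8e-06/0.0645 = 2.79e-05. Haaland: 1/√f = -1.8 log₁₀[(2.79e-05/3.7)^1.11 + 6.9/1.058e+04] = -1.8 log₁₀[2.06e-06 + 0.000652] = 5.732, so f = 0.03044.
Darcy-Weisbach: ΔP = f(L/D)(ρV²/2) = 0.03044·(243/0.0645)·(0.726·2.757²/2) = 0.03044·3767·2.76 = 316.5 Pa.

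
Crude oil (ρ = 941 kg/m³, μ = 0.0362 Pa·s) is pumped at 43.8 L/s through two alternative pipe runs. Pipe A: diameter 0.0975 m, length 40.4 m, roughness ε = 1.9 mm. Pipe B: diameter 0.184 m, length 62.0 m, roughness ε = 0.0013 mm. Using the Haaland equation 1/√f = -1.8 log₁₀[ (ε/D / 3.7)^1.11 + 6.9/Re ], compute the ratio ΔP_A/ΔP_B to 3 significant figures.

ΔP_A/ΔP_B ≈ 24.0

Pipe A: V = Q/A = 0.0438/0.007466 = 5.866 m/s; Re = 1.487e+04; ε/D = 0.0195; Haaland → f = 0.05076; ΔP_A = f(L/D)(ρV²/2) = 3.406e+05 Pa.
Pipe B: V = Q/A = 0.0438/0.02659 = 1.647 m/s; Re = 7879; ε/D = 7.07e-06; Haaland → f = 0.03302; ΔP_B = f(L/D)(ρV²/2) = 1.42e+04 Pa.
ΔP_A/ΔP_B = 3.406e+05/1.42e+04 = 24.0.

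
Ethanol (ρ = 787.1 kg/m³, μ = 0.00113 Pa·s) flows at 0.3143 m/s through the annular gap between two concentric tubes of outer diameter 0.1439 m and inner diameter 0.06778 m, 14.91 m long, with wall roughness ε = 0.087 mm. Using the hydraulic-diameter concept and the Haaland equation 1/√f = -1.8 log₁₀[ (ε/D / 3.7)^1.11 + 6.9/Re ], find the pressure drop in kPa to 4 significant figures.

ΔP ≈ 0.2202 kPa

Hydraulic diameter D_h = 4A/P = D_o - D_i = 0.1439 - 0.06778 = 0.07612 m.
Re = ρVD_h/μ = 787.1·0.3143·0.07612/0.00113 = 1.666e+04.
ε/D_h = 8.7e-05/0.07612 = 0.00114; Haaland gives 1/√f = -1.8 log₁₀[0.000127+0.000414] = 5.88, so f = 0.02892.
ΔP = f(L/D_h)(ρV²/2) = 0.02892·14.91/0.07612·38.88 = 220.2 Pa.
ΔP = 0.2202 kPa.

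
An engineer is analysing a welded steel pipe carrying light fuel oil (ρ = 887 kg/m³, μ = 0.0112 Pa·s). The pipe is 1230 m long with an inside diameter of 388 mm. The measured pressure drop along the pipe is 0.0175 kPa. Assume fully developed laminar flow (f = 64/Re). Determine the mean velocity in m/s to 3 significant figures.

For laminar flow, f = 64/Re with Re = ρVD/μ, so Darcy-Weisbach reduces to ΔP = 32μLV/D². Solving for V: V = ΔP·D²/(32μL) = 17.5·(0.388)²/(32·0.0112·1230) = 0.005976 m/s.
Check: Re = ρVD/μ = 887·0.005976·0.388/0.0112 = 183.6 < 2300, so the laminar assumption holds.

V ≈ 0.00598 m/s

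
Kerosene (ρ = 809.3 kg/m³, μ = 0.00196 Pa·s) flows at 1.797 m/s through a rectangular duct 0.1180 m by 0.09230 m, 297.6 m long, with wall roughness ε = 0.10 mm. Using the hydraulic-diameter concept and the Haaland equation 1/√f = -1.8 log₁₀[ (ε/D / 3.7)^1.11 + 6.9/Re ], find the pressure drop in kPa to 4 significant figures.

Hydraulic diameter D_h = 4A/P = 4·(0.118·0.0923)/(2·(0.118+0.0923)) = 0.04357/0.4206 = 0.1036 m.
Re = ρVD_h/μ = 809.3·1.797·0.1036/0.00196 = 7.686e+04.
ε/D_h = 0.0001/0.1036 = 0.000965; Haaland gives 1/√f = -1.8 log₁₀[0.000105+8.98e-05] = 6.678, so f = 0.02243.
ΔP = f(L/D_h)(ρV²/2) = 0.02243·297.6/0.1036·1307 = 8.419e+04 Pa.
ΔP = 84.19 kPa.

ΔP ≈ 84.19 kPa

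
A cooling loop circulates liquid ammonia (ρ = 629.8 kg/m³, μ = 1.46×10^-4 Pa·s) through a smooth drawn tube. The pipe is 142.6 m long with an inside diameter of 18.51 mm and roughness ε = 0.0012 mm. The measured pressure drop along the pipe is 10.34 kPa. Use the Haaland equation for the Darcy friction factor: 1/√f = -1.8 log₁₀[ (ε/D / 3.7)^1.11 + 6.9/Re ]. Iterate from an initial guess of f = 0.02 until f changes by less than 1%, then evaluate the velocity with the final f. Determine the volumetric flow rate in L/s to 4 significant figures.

Q ≈ 0.1167 L/s

Rearranging Darcy-Weisbach: V = √(2·ΔP·D/(f·L·ρ)). With ε/D = 1.2e-06/0.01851 = 6.48e-05, iterate starting from f = 0.02:
  f = 0.02 → V = √(2·1.034e+04·0.01851/(0.02·142.6·629.8)) = 0.4616 m/s; Re = ρVD/μ = 3.686e+04; f → 0.02236
  f = 0.02236 → V = 0.4366 m/s; Re = 3.486e+04; f → 0.02264
  f = 0.02264 → V = 0.4339 m/s; Re = 3.464e+04; f → 0.02267
Converged (Δf/f < 1%). With the final f = 0.02267: V = √(2·1.034e+04·0.01851/(0.02267·142.6·629.8)) = 0.4336 m/s.
Q = V·A = 0.4336·(π/4·0.01851²) = 0.0001167 m³/s = 0.1167 L/s.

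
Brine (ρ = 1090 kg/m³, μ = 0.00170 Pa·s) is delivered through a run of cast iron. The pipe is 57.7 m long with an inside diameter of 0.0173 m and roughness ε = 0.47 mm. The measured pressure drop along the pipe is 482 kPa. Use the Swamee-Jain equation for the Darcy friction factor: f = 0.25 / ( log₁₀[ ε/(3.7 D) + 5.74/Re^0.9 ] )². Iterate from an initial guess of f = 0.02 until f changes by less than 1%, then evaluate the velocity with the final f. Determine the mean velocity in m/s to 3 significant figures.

Rearranging Darcy-Weisbach: V = √(2·ΔP·D/(f·L·ρ)). With ε/D = 0.00047/0.0173 = 0.0272, iterate starting from f = 0.02:
  f = 0.02 → V = √(2·4.82e+05·0.0173/(0.02·57.7·1090)) = 3.641 m/s; Re = ρVD/μ = 4.039e+04; f → 0.05613
  f = 0.05613 → V = 2.174 m/s; Re = 2.411e+04; f → 0.05684
  f = 0.05684 → V = 2.16 m/s; Re = 2.396e+04; f → 0.05685
Converged (Δf/f < 1%). With the final f = 0.05685: V = √(2·4.82e+05·0.0173/(0.05685·57.7·1090)) = 2.16 m/s.

V ≈ 2.16 m/s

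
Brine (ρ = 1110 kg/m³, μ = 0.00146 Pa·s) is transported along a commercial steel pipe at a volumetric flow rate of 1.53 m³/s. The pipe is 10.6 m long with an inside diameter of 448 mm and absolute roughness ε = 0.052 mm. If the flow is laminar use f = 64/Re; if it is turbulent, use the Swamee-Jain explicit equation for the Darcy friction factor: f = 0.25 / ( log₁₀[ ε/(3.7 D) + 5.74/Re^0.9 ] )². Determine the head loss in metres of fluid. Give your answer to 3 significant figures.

h_f ≈ 1.46 m

Cross-sectional area A = πD²/4 = π(0.448)²/4 = 0.1576 m²; mean velocity V = Q/A = 1.53/0.1576 = 9.706 m/s.
Reynolds number Re = ρVD/μ = 1110 · 9.706 · 0.448 / 0.00146 = 3.306e+06.
Re > 4000 → turbulent. Relative roughness ε/D = 5.2e-05/0.448 = 0.000116. Swamee-Jain: f = 0.25/(log₁₀[0.000116/3.7 + 5.74/3.306e+06^0.9])² = 0.25/(log₁₀[3.14e-05 + 7.79e-06])² = 0.25/(-4.407)² = 0.01287.
Darcy-Weisbach: ΔP = f(L/D)(ρV²/2) = 0.01287·(10.6/0.448)·(1110·9.706²/2) = 0.01287·23.66·5.229e+04 = 1.592e+04 Pa.
Head loss h_f = ΔP/(ρg) = 1.592e+04/(1110·9.81) = 1.46 m.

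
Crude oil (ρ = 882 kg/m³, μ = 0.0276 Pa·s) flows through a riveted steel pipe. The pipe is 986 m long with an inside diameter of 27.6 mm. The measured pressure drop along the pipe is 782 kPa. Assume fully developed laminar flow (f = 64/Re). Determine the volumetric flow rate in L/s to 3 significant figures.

Q ≈ 0.409 L/s

For laminar flow, f = 64/Re with Re = ρVD/μ, so Darcy-Weisbach reduces to ΔP = 32μLV/D². Solving for V: V = ΔP·D²/(32μL) = 7.82e+05·(0.0276)²/(32·0.0276·986) = 0.6841 m/s.
Check: Re = ρVD/μ = 882·0.6841·0.0276/0.0276 = 603.3 < 2300, so the laminar assumption holds.
Q = V·A = 0.6841·(π/4·0.0276²) = 0.0004093 m³/s = 0.409 L/s.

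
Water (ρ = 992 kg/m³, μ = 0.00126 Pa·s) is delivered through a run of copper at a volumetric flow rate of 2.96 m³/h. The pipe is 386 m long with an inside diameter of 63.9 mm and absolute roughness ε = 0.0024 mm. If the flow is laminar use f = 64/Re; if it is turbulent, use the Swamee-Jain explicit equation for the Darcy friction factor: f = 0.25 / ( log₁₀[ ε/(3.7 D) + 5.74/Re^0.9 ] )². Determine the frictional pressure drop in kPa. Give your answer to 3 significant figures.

ΔP ≈ 5.71 kPa

Q = 2.96 m³/h = 2.96/3600 = 0.0008222 m³/s.
Cross-sectional area A = πD²/4 = π(0.0639)²/4 = 0.003207 m²; mean velocity V = Q/A = 0.0008222/0.003207 = 0.2564 m/s.
Reynolds number Re = ρVD/μ = 992 · 0.2564 · 0.0639 / 0.00126 = 1.29e+04.
Re > 4000 → turbulent. Relative roughness ε/D = 2.4e-06/0.0639 = 3.76e-05. Swamee-Jain: f = 0.25/(log₁₀[3.76e-05/3.7 + 5.74/1.29e+04^0.9])² = 0.25/(log₁₀[1.02e-05 + 0.00115])² = 0.25/(-2.937)² = 0.02899.
Darcy-Weisbach: ΔP = f(L/D)(ρV²/2) = 0.02899·(386/0.0639)·(992·0.2564²/2) = 0.02899·6041·32.6 = 5709 Pa.
ΔP = 5709 Pa = 5.71 kPa.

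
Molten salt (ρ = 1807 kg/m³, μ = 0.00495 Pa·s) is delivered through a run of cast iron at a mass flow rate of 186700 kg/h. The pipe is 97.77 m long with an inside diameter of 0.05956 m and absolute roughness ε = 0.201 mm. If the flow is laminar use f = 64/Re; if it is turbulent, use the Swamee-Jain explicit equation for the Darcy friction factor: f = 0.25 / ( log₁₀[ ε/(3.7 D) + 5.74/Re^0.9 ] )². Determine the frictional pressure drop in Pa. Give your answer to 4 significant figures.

ṁ = 186700 kg/h = 186700/3600 = 51.86 kg/s.
A = πD²/4 = π(0.05956)²/4 = 0.002786 m²; mean velocity V = ṁ/(ρA) = 51.86/(1807 · 0.002786) = 10.3 m/s.
Reynolds number Re = ρVD/μ = 1807 · 10.3 · 0.05956 / 0.00495 = 2.24e+05.
Re > 4000 → turbulent. Relative roughness ε/D = 0.000201/0.05956 = 0.00337. Swamee-Jain: f = 0.25/(log₁₀[0.00337/3.7 + 5.74/2.24e+05^0.9])² = 0.25/(log₁₀[0.000912 + 8.78e-05])² = 0.25/(-3)² = 0.02778.
Darcy-Weisbach: ΔP = f(L/D)(ρV²/2) = 0.02778·(97.77/0.05956)·(1807·10.3²/2) = 0.02778·1642·9.587e+04 = 4.372e+06 Pa.

ΔP ≈ 4372000 Pa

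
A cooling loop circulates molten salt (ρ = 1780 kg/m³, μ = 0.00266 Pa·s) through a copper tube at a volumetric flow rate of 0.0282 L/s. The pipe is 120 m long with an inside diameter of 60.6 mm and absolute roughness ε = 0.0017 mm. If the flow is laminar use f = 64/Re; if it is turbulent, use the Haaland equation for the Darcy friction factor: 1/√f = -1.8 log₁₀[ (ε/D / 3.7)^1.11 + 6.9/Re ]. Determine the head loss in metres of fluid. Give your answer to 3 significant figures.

Q = 0.0282 L/s = 0.0282/1000 = 2.82e-05 m³/s.
Cross-sectional area A = πD²/4 = π(0.0606)²/4 = 0.002884 m²; mean velocity V = Q/A = 2.82e-05/0.002884 = 0.009777 m/s.
Reynolds number Re = ρVD/μ = 1780 · 0.009777 · 0.0606 / 0.00266 = 396.5.
Re < 2300 → laminar flow, so f = 64/Re = 64/396.5 = 0.1614 (the turbulent correlation is not needed).
Darcy-Weisbach: ΔP = f(L/D)(ρV²/2) = 0.1614·(120/0.0606)·(1780·0.009777²/2) = 0.1614·1980·0.08508 = 27.19 Pa.
Head loss h_f = ΔP/(ρg) = 27.19/(1780·9.81) = 0.00156 m.

h_f ≈ 0.00156 m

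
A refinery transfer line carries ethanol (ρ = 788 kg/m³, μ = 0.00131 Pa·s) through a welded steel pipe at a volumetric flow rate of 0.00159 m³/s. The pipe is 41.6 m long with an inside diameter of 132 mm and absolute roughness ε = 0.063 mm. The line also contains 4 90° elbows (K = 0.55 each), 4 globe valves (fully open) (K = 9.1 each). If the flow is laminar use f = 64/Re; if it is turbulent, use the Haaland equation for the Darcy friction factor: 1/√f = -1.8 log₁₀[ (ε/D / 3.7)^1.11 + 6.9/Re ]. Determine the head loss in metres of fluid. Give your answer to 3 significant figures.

h_f ≈ 0.0335 m

Cross-sectional area A = πD²/4 = π(0.132)²/4 = 0.01368 m²; mean velocity V = Q/A = 0.00159/0.01368 = 0.1162 m/s.
Reynolds number Re = ρVD/μ = 788 · 0.1162 · 0.132 / 0.00131 = 9225.
Re > 4000 → turbulent. Relative roughness ε/D = 6.3e-05/0.132 = 0.000477. Haaland: 1/√f = -1.8 log₁₀[(0.000477/3.7)^1.11 + 6.9/9225] = -1.8 log₁₀[4.82e-05 + 0.000748] = 5.578, so f = 0.03214.
Total minor-loss coefficient ΣK = 4·0.55 + 4·9.1 = 38.6.
ΔP = [f·L/D + ΣK]·(ρV²/2) = [0.03214·41.6/0.132 + 38.6]·(788·0.1162²/2) = [10.13 + 38.6]·5.319 = 259.2 Pa.
Head loss h_f = ΔP/(ρg) = 259.2/(788·9.81) = 0.0335 m.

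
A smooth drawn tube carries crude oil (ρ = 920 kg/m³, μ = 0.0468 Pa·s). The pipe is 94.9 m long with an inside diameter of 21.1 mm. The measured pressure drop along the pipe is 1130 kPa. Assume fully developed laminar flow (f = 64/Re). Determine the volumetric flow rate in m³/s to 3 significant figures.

Q ≈ 0.00124 m³/s

For laminar flow, f = 64/Re with Re = ρVD/μ, so Darcy-Weisbach reduces to ΔP = 32μLV/D². Solving for V: V = ΔP·D²/(32μL) = 1.13e+06·(0.0211)²/(32·0.0468·94.9) = 3.54 m/s.
Check: Re = ρVD/μ = 920·3.54·0.0211/0.0468 = 1468 < 2300, so the laminar assumption holds.
Q = V·A = 3.54·(π/4·0.0211²) = 0.001238 m³/s = 0.00124 m³/s.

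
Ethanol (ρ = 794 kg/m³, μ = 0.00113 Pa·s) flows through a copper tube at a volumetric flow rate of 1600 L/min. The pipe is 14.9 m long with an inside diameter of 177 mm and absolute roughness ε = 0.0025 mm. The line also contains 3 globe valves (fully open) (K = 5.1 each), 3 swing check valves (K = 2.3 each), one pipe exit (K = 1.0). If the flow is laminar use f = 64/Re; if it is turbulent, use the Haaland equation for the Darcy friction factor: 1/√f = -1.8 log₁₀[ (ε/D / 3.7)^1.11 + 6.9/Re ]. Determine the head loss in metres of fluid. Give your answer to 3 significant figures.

Q = 1600 L/min = 1600/60000 = 0.02667 m³/s.
Cross-sectional area A = πD²/4 = π(0.177)²/4 = 0.02461 m²; mean velocity V = Q/A = 0.02667/0.02461 = 1.084 m/s.
Reynolds number Re = ρVD/μ = 794 · 1.084 · 0.177 / 0.00113 = 1.348e+05.
Re > 4000 → turbulent. Relative roughness ε/D = 2.5e-06/0.177 = 1.41e-05. Haaland: 1/√f = -1.8 log₁₀[(1.41e-05/3.7)^1.11 + 6.9/1.348e+05] = -1.8 log₁₀[9.68e-07 + 5.12e-05] = 7.709, so f = 0.01683.
Total minor-loss coefficient ΣK = 3·5.1 + 3·2.3 + 1·1 = 23.2.
ΔP = [f·L/D + ΣK]·(ρV²/2) = [0.01683·14.9/0.177 + 23.2]·(794·1.084²/2) = [1.417 + 23.2]·466.3 = 1.148e+04 Pa.
Head loss h_f = ΔP/(ρg) = 1.148e+04/(794·9.81) = 1.47 m.

h_f ≈ 1.47 m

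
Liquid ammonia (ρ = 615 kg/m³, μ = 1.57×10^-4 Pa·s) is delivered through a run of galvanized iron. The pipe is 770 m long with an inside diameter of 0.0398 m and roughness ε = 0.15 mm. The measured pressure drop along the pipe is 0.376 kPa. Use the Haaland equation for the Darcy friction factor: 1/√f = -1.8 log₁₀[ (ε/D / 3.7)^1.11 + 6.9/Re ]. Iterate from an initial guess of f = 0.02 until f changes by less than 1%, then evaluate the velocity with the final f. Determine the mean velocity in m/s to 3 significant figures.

V ≈ 0.0401 m/s

Rearranging Darcy-Weisbach: V = √(2·ΔP·D/(f·L·ρ)). With ε/D = 0.00015/0.0398 = 0.00377, iterate starting from f = 0.02:
  f = 0.02 → V = √(2·376·0.0398/(0.02·770·615)) = 0.05622 m/s; Re = ρVD/μ = 8764; f → 0.03675
  f = 0.03675 → V = 0.04147 m/s; Re = 6465; f → 0.03906
  f = 0.03906 → V = 0.04023 m/s; Re = 6272; f → 0.03931
Converged (Δf/f < 1%). With the final f = 0.03931: V = √(2·376·0.0398/(0.03931·770·615)) = 0.0401 m/s.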